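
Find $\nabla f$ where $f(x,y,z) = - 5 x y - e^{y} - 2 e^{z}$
(-5*y, -5*x - exp(y), -2*exp(z))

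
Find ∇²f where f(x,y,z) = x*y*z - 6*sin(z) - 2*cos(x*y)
2*x**2*cos(x*y) + 2*y**2*cos(x*y) + 6*sin(z)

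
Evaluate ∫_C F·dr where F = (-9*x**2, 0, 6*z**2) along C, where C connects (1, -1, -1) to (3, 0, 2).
-60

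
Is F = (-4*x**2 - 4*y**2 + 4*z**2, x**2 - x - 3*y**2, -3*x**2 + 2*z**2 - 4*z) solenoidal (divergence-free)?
No, ∇·F = -8*x - 6*y + 4*z - 4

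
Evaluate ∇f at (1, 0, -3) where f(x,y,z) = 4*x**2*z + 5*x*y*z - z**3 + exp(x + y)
(-24 + E, -15 + E, -23)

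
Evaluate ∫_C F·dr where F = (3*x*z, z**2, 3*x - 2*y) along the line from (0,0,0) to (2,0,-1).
-7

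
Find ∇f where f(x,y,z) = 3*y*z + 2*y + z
(0, 3*z + 2, 3*y + 1)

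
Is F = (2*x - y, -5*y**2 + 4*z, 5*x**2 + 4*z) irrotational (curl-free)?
No, ∇×F = (-4, -10*x, 1)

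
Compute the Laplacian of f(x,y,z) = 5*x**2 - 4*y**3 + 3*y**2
16 - 24*y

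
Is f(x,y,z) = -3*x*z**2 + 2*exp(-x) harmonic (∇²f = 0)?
No, ∇²f = -6*x + 2*exp(-x)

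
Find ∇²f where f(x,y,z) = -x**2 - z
-2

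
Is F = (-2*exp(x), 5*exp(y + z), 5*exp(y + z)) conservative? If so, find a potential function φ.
Yes, F is conservative. φ = -2*exp(x) + 5*exp(y + z)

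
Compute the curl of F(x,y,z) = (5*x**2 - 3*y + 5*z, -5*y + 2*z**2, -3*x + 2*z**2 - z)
(-4*z, 8, 3)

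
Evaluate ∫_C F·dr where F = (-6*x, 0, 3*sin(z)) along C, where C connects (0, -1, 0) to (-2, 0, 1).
-9 - 3*cos(1)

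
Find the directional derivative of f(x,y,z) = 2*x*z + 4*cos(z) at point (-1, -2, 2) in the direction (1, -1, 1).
2*sqrt(3)*(1 - 2*sin(2))/3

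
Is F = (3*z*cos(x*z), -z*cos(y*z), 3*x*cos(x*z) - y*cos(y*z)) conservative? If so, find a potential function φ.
Yes, F is conservative. φ = 3*sin(x*z) - sin(y*z)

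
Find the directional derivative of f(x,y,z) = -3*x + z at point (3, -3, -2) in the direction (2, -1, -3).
-9*sqrt(14)/14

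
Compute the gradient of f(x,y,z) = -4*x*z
(-4*z, 0, -4*x)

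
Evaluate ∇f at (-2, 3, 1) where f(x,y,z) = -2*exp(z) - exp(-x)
(exp(2), 0, -2*E)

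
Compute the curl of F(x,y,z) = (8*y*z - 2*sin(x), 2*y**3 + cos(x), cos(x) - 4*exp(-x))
(0, 8*y + sin(x) - 4*exp(-x), -8*z - sin(x))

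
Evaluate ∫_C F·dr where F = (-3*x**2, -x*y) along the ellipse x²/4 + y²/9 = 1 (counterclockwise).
0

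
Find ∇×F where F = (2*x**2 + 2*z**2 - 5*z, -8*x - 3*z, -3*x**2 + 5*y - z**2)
(8, 6*x + 4*z - 5, -8)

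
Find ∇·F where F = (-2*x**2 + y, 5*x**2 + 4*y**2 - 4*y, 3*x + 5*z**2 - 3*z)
-4*x + 8*y + 10*z - 7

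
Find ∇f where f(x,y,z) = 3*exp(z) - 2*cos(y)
(0, 2*sin(y), 3*exp(z))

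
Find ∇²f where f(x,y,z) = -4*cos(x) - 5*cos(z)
4*cos(x) + 5*cos(z)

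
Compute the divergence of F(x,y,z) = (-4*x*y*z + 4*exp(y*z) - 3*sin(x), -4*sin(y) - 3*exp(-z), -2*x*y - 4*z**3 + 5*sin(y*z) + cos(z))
-4*y*z + 5*y*cos(y*z) - 12*z**2 - sin(z) - 3*cos(x) - 4*cos(y)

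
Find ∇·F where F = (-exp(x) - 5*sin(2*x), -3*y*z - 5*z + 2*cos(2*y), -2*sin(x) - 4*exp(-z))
-3*z - exp(x) - 4*sin(2*y) - 10*cos(2*x) + 4*exp(-z)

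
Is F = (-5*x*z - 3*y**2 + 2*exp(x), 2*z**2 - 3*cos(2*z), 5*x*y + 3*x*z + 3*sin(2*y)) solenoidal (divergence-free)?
No, ∇·F = 3*x - 5*z + 2*exp(x)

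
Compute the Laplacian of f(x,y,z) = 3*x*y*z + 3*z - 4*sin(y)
4*sin(y)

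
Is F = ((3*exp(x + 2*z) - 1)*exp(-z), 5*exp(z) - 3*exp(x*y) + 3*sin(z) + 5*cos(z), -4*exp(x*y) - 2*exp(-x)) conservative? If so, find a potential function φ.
No, ∇×F = (-4*x*exp(x*y) - 5*exp(z) + 5*sin(z) - 3*cos(z), 4*y*exp(x*y) + 3*exp(x + z) + exp(-z) - 2*exp(-x), -3*y*exp(x*y)) ≠ 0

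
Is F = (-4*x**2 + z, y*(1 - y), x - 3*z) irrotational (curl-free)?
Yes, ∇×F = (0, 0, 0)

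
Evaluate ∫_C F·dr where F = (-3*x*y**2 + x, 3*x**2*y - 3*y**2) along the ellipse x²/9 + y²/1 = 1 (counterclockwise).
0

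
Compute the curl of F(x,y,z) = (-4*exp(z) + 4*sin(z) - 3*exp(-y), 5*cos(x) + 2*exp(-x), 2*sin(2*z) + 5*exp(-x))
(0, -4*exp(z) + 4*cos(z) + 5*exp(-x), -5*sin(x) - 3*exp(-y) - 2*exp(-x))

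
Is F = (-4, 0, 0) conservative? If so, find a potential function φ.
Yes, F is conservative. φ = -4*x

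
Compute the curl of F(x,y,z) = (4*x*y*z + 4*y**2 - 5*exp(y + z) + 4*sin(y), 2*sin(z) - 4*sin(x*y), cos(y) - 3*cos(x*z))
(-sin(y) - 2*cos(z), 4*x*y - 3*z*sin(x*z) - 5*exp(y + z), -4*x*z - 4*y*cos(x*y) - 8*y + 5*exp(y + z) - 4*cos(y))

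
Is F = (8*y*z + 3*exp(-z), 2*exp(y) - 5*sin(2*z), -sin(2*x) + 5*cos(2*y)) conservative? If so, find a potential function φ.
No, ∇×F = (-10*sin(2*y) + 10*cos(2*z), 8*y + 2*cos(2*x) - 3*exp(-z), -8*z) ≠ 0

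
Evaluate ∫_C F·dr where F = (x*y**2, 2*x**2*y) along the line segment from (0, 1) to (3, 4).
405/4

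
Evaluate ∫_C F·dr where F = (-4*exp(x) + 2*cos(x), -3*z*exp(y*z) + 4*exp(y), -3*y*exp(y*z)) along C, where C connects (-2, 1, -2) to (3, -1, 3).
-4*exp(3) - 4*E - 3*exp(-3) + 2*sin(3) + 7*exp(-2) + 4*exp(-1) + 2*sin(2)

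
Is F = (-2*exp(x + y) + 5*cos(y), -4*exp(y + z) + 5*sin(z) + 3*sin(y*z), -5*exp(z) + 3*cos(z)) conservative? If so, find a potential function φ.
No, ∇×F = (-3*y*cos(y*z) + 4*exp(y + z) - 5*cos(z), 0, 2*exp(x + y) + 5*sin(y)) ≠ 0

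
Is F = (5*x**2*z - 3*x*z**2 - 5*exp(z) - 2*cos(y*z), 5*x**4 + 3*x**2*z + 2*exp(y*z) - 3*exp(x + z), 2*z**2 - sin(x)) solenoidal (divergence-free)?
No, ∇·F = z*(10*x - 3*z + 2*exp(y*z) + 4)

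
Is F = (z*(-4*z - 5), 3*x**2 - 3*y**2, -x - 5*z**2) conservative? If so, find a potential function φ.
No, ∇×F = (0, -8*z - 4, 6*x) ≠ 0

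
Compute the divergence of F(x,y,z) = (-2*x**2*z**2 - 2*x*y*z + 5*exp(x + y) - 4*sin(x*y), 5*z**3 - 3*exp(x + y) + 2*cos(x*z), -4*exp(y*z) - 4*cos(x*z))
-4*x*z**2 + 4*x*sin(x*z) - 2*y*z - 4*y*exp(y*z) - 4*y*cos(x*y) + 2*exp(x + y)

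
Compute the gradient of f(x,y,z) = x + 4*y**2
(1, 8*y, 0)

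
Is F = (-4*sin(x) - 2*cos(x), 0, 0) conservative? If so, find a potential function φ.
Yes, F is conservative. φ = -2*sin(x) + 4*cos(x)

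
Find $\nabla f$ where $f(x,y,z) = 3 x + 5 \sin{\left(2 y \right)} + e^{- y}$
(3, 10*cos(2*y) - exp(-y), 0)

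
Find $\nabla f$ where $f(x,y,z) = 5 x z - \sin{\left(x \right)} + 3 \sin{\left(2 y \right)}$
(5*z - cos(x), 6*cos(2*y), 5*x)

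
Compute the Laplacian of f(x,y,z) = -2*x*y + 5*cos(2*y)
-20*cos(2*y)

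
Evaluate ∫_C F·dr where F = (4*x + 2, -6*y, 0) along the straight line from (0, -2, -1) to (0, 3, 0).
-15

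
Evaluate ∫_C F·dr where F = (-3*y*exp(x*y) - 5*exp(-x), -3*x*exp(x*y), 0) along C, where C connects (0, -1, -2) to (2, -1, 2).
-2 + 2*exp(-2)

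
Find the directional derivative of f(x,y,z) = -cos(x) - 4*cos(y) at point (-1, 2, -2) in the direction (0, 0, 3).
0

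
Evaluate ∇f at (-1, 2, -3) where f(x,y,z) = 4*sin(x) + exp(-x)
(-E + 4*cos(1), 0, 0)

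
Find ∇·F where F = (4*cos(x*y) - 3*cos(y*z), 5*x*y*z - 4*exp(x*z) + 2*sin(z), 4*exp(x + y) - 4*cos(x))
5*x*z - 4*y*sin(x*y)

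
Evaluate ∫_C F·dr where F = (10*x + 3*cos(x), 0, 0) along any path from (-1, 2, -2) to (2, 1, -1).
3*sin(1) + 3*sin(2) + 15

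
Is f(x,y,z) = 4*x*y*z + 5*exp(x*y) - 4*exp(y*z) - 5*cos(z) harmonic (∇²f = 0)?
No, ∇²f = 5*x**2*exp(x*y) + 5*y**2*exp(x*y) - 4*y**2*exp(y*z) - 4*z**2*exp(y*z) + 5*cos(z)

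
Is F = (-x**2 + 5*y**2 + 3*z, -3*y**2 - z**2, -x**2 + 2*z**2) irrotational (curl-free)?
No, ∇×F = (2*z, 2*x + 3, -10*y)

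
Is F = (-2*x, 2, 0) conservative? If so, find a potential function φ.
Yes, F is conservative. φ = -x**2 + 2*y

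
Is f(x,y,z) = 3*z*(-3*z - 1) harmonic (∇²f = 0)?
No, ∇²f = -18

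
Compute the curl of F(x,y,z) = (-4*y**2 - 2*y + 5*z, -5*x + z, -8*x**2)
(-1, 16*x + 5, 8*y - 3)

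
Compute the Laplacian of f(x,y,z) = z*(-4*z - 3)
-8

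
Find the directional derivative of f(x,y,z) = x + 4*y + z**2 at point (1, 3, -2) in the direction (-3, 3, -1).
13*sqrt(19)/19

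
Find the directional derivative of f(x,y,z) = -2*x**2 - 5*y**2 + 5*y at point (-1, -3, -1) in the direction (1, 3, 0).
109*sqrt(10)/10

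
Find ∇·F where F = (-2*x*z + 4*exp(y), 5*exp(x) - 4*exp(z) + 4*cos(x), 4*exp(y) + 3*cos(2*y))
-2*z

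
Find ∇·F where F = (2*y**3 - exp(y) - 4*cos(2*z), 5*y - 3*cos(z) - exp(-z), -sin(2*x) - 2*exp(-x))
5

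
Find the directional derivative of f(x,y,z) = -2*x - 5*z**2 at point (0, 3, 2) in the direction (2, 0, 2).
-11*sqrt(2)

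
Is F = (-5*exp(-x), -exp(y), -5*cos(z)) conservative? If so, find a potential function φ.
Yes, F is conservative. φ = -exp(y) - 5*sin(z) + 5*exp(-x)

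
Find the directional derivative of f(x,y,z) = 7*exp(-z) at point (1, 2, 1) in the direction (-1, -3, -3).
21*sqrt(19)*exp(-1)/19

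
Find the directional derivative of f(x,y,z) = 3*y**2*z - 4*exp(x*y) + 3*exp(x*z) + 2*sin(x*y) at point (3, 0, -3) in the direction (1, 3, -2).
9*sqrt(14)*(-2*exp(9) - 3)*exp(-9)/14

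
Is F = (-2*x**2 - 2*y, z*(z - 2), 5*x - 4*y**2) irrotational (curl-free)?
No, ∇×F = (-8*y - 2*z + 2, -5, 2)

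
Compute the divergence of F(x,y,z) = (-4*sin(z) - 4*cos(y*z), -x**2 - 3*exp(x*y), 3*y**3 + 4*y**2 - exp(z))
-3*x*exp(x*y) - exp(z)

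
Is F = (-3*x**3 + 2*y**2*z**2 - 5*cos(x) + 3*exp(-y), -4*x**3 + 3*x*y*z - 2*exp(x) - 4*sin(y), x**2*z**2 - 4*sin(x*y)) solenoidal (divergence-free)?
No, ∇·F = 2*x**2*z - 9*x**2 + 3*x*z + 5*sin(x) - 4*cos(y)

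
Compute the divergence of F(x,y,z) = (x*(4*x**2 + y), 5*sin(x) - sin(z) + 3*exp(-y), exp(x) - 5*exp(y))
12*x**2 + y - 3*exp(-y)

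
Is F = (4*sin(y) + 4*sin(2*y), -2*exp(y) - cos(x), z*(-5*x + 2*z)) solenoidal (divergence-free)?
No, ∇·F = -5*x + 4*z - 2*exp(y)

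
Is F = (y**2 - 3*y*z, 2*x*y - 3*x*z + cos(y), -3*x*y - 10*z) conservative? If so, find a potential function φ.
Yes, F is conservative. φ = x*y**2 - 3*x*y*z - 5*z**2 + sin(y)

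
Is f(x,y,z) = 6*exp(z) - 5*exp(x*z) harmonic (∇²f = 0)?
No, ∇²f = -5*x**2*exp(x*z) - 5*z**2*exp(x*z) + 6*exp(z)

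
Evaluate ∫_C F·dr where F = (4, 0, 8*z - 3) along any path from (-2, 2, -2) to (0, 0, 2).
-4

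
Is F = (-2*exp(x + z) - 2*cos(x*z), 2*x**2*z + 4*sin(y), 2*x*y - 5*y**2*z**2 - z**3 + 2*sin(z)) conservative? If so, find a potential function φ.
No, ∇×F = (-2*x**2 + 2*x - 10*y*z**2, 2*x*sin(x*z) - 2*y - 2*exp(x + z), 4*x*z) ≠ 0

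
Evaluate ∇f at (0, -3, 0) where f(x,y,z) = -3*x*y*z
(0, 0, 0)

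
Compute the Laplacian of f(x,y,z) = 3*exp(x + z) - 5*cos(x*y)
5*x**2*cos(x*y) + 5*y**2*cos(x*y) + 6*exp(x + z)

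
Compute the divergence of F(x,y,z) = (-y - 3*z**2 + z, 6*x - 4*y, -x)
-4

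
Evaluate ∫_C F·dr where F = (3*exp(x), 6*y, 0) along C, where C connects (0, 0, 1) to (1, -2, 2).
3*E + 9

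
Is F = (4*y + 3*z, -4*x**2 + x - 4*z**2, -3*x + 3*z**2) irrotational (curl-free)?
No, ∇×F = (8*z, 6, -8*x - 3)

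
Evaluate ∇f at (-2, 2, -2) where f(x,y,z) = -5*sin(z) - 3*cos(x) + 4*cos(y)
(-3*sin(2), -4*sin(2), -5*cos(2))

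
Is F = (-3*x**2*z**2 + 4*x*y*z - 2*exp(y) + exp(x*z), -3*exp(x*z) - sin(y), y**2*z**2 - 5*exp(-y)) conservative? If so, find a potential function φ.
No, ∇×F = (3*x*exp(x*z) + 2*y*z**2 + 5*exp(-y), x*(-6*x*z + 4*y + exp(x*z)), -4*x*z - 3*z*exp(x*z) + 2*exp(y)) ≠ 0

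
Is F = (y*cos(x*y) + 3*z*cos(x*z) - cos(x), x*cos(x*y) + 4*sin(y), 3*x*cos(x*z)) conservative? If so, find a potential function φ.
Yes, F is conservative. φ = -sin(x) + sin(x*y) + 3*sin(x*z) - 4*cos(y)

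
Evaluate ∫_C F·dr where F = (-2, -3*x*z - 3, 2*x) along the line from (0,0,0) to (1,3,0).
-11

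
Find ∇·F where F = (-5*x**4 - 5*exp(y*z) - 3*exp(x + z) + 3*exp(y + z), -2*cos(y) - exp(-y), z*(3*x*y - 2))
-20*x**3 + 3*x*y - 3*exp(x + z) + 2*sin(y) - 2 + exp(-y)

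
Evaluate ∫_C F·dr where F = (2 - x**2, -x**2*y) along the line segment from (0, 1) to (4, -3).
-56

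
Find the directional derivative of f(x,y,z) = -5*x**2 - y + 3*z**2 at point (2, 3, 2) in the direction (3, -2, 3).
-sqrt(22)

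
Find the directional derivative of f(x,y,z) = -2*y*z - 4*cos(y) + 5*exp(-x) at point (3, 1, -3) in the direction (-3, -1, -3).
sqrt(19)*(-4*exp(3)*sin(1) + 15)*exp(-3)/19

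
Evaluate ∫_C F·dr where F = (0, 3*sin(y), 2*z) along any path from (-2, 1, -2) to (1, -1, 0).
-4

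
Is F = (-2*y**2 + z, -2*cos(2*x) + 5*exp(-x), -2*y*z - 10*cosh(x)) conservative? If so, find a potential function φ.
No, ∇×F = (-2*z, 10*sinh(x) + 1, 4*y + 4*sin(2*x) - 5*exp(-x)) ≠ 0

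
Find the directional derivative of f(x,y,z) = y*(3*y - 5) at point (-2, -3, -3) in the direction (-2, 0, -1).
0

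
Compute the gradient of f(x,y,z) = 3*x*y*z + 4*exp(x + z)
(3*y*z + 4*exp(x + z), 3*x*z, 3*x*y + 4*exp(x + z))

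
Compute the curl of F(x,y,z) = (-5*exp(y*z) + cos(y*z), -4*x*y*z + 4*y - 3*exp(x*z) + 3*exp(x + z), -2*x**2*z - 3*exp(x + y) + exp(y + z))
(4*x*y + 3*x*exp(x*z) - 3*exp(x + y) - 3*exp(x + z) + exp(y + z), 4*x*z - 5*y*exp(y*z) - y*sin(y*z) + 3*exp(x + y), -4*y*z - 3*z*exp(x*z) + 5*z*exp(y*z) + z*sin(y*z) + 3*exp(x + z))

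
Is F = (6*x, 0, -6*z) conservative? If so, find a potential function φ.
Yes, F is conservative. φ = 3*x**2 - 3*z**2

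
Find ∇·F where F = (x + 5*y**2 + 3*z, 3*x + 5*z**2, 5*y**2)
1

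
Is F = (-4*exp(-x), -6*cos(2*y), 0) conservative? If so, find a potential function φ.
Yes, F is conservative. φ = -3*sin(2*y) + 4*exp(-x)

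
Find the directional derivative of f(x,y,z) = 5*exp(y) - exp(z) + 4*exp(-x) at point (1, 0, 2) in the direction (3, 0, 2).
2*sqrt(13)*(-exp(3) - 6)*exp(-1)/13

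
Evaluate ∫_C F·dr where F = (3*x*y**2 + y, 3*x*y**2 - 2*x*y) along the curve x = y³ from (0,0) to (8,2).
1596/5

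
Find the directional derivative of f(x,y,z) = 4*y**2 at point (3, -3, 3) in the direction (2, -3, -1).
36*sqrt(14)/7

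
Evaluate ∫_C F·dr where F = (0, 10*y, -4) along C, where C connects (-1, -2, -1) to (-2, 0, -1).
-20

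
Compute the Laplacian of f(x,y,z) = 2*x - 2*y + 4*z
0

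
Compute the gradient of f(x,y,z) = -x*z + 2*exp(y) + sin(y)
(-z, 2*exp(y) + cos(y), -x)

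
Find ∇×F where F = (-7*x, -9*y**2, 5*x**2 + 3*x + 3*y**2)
(6*y, -10*x - 3, 0)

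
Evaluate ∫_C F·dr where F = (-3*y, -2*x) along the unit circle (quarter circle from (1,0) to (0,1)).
pi/4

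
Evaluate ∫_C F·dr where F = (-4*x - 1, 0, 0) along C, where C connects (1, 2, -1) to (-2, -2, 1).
-3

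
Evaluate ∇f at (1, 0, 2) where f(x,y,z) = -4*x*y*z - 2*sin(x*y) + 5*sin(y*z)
(0, 0, 0)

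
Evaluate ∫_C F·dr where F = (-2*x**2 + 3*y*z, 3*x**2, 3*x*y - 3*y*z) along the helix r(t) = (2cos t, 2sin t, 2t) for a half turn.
-24*pi - 6*pi**2 + 32/3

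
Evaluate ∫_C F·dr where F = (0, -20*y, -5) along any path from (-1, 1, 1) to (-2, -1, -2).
15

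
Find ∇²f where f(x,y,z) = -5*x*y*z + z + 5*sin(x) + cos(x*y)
-x**2*cos(x*y) - y**2*cos(x*y) - 5*sin(x)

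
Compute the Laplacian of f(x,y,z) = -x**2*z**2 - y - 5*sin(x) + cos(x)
-2*x**2 - 2*z**2 + 5*sin(x) - cos(x)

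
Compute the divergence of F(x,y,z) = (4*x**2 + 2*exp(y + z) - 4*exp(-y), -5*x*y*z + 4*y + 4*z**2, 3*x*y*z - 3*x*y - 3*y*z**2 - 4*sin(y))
3*x*y - 5*x*z + 8*x - 6*y*z + 4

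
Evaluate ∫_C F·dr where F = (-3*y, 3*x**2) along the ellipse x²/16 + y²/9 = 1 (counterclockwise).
36*pi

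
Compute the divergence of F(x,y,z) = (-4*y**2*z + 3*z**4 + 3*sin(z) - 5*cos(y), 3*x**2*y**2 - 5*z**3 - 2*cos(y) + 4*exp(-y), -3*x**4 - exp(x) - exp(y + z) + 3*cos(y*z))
6*x**2*y - 3*y*sin(y*z) - exp(y + z) + 2*sin(y) - 4*exp(-y)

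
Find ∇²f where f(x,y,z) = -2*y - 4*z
0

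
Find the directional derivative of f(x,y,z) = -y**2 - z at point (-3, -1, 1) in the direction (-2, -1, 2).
-4/3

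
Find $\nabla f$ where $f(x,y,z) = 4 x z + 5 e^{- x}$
(4*z - 5*exp(-x), 0, 4*x)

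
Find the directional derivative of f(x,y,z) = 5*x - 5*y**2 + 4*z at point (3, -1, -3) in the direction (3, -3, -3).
-3*sqrt(3)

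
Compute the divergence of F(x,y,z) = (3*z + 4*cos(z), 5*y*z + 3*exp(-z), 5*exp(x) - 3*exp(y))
5*z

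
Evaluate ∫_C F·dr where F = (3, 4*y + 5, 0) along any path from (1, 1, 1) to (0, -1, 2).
-13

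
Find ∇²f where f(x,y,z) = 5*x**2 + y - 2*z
10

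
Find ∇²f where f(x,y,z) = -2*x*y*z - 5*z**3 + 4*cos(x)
-30*z - 4*cos(x)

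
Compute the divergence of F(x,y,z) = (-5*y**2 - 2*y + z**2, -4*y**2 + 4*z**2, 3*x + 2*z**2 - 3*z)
-8*y + 4*z - 3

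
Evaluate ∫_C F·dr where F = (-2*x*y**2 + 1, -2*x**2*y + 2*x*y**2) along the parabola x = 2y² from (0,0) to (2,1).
-6/5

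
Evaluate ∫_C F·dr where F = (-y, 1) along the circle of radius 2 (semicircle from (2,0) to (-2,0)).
2*pi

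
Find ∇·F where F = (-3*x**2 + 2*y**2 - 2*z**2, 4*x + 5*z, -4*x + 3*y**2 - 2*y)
-6*x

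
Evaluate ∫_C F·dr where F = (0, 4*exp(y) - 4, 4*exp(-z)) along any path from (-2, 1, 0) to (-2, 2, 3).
4*(-1 - (1 - E)*exp(4))*exp(-3)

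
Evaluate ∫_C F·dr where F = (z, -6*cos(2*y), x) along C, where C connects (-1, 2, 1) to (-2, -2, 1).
6*sin(4) - 1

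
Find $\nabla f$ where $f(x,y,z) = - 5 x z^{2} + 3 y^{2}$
(-5*z**2, 6*y, -10*x*z)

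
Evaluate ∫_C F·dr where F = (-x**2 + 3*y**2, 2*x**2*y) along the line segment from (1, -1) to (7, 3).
208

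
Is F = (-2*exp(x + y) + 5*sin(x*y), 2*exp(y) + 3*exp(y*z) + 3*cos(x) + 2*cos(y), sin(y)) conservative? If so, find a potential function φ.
No, ∇×F = (-3*y*exp(y*z) + cos(y), 0, -5*x*cos(x*y) + 2*exp(x + y) - 3*sin(x)) ≠ 0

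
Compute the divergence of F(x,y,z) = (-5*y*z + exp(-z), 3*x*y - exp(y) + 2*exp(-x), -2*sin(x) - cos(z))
3*x - exp(y) + sin(z)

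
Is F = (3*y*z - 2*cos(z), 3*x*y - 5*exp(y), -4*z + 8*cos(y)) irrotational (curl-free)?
No, ∇×F = (-8*sin(y), 3*y + 2*sin(z), 3*y - 3*z)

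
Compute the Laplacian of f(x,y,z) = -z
0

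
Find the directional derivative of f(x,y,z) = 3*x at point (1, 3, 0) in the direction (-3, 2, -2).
-9*sqrt(17)/17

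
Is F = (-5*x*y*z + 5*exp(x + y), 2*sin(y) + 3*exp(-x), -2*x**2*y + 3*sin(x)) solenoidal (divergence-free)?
No, ∇·F = -5*y*z + 5*exp(x + y) + 2*cos(y)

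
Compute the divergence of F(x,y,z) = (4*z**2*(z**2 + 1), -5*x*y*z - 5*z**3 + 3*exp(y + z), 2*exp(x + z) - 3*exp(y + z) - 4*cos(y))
-5*x*z + 2*exp(x + z)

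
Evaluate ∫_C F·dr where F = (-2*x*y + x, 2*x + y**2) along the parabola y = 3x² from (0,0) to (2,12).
586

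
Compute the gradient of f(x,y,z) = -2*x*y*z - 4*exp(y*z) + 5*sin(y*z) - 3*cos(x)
(-2*y*z + 3*sin(x), z*(-2*x - 4*exp(y*z) + 5*cos(y*z)), y*(-2*x - 4*exp(y*z) + 5*cos(y*z)))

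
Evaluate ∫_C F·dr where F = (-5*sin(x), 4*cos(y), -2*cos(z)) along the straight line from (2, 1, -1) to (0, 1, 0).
-2*sin(1) - 5*cos(2) + 5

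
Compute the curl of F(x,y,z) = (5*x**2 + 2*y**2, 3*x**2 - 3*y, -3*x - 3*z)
(0, 3, 6*x - 4*y)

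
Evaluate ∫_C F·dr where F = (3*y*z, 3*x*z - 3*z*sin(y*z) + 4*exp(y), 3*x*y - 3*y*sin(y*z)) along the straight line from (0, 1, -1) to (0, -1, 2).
-8*sinh(1) - 3*cos(1) + 3*cos(2)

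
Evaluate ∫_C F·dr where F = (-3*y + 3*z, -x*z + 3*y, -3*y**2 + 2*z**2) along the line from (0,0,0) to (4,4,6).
52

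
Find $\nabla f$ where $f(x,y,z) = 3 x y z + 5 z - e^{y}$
(3*y*z, 3*x*z - exp(y), 3*x*y + 5)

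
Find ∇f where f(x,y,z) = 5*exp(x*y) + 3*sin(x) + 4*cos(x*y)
(5*y*exp(x*y) - 4*y*sin(x*y) + 3*cos(x), x*(5*exp(x*y) - 4*sin(x*y)), 0)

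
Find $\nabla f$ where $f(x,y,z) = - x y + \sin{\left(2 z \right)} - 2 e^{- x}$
(-y + 2*exp(-x), -x, 2*cos(2*z))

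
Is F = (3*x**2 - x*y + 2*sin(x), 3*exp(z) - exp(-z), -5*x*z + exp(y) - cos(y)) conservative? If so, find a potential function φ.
No, ∇×F = (exp(y) - 3*exp(z) + sin(y) - exp(-z), 5*z, x) ≠ 0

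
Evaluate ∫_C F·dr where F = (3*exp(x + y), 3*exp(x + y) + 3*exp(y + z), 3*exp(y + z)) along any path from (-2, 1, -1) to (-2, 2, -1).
6*sinh(1)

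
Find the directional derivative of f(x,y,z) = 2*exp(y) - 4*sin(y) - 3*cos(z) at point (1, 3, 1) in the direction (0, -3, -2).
6*sqrt(13)*(-exp(3) + 2*cos(3) - sin(1))/13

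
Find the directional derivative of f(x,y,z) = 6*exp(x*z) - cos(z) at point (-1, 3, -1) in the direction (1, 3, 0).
-3*sqrt(10)*E/5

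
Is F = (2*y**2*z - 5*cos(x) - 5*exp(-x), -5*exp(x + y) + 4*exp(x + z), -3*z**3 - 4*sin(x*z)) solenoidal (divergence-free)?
No, ∇·F = -4*x*cos(x*z) - 9*z**2 - 5*exp(x + y) + 5*sin(x) + 5*exp(-x)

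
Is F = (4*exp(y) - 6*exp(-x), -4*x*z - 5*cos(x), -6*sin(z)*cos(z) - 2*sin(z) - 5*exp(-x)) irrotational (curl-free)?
No, ∇×F = (4*x, -5*exp(-x), -4*z - 4*exp(y) + 5*sin(x))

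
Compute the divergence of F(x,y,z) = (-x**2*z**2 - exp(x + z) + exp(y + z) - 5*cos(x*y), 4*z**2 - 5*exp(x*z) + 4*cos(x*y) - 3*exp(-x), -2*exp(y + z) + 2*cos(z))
-2*x*z**2 - 4*x*sin(x*y) + 5*y*sin(x*y) - exp(x + z) - 2*exp(y + z) - 2*sin(z)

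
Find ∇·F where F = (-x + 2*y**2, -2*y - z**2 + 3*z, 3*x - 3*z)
-6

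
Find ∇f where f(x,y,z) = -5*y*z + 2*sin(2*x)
(4*cos(2*x), -5*z, -5*y)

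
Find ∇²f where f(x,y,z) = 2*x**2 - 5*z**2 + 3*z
-6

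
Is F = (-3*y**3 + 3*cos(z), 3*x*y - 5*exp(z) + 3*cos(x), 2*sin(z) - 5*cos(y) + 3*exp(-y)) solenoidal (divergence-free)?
No, ∇·F = 3*x + 2*cos(z)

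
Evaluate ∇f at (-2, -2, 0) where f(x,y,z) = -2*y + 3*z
(0, -2, 3)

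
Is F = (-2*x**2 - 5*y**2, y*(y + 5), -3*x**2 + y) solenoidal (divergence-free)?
No, ∇·F = -4*x + 2*y + 5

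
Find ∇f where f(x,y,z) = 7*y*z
(0, 7*z, 7*y)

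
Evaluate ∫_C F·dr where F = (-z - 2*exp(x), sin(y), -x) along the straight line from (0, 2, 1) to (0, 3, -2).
cos(2) - cos(3)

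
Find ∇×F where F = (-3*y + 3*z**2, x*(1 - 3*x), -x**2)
(0, 2*x + 6*z, 4 - 6*x)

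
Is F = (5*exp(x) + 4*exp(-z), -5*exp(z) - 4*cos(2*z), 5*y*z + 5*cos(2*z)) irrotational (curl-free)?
No, ∇×F = (5*z + 5*exp(z) - 8*sin(2*z), -4*exp(-z), 0)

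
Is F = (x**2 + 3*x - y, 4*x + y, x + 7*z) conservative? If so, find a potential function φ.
No, ∇×F = (0, -1, 5) ≠ 0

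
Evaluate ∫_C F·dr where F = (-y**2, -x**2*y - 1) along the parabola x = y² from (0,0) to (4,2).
-62/3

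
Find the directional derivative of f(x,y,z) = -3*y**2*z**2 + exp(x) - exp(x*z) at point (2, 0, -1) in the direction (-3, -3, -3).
2*sqrt(3)*(-exp(2)*cosh(2) + 1)*exp(-2)/3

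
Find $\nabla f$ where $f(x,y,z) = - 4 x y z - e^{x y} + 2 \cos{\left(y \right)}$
(y*(-4*z - exp(x*y)), -4*x*z - x*exp(x*y) - 2*sin(y), -4*x*y)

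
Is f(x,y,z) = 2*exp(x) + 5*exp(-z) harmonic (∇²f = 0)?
No, ∇²f = 2*exp(x) + 5*exp(-z)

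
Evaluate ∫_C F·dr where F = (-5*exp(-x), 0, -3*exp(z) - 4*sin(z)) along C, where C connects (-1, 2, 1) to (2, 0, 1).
5*(1 - exp(3))*exp(-2)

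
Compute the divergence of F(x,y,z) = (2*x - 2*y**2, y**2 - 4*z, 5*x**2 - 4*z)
2*y - 2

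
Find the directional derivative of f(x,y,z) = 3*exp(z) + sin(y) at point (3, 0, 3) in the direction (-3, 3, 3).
sqrt(3)*(1/3 + exp(3))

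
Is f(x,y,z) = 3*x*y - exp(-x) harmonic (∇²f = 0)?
No, ∇²f = -exp(-x)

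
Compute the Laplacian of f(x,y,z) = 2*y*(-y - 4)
-4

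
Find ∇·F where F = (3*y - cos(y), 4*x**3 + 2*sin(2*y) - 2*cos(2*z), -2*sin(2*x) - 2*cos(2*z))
4*sin(2*z) + 4*cos(2*y)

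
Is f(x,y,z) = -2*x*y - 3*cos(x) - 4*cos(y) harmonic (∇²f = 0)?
No, ∇²f = 3*cos(x) + 4*cos(y)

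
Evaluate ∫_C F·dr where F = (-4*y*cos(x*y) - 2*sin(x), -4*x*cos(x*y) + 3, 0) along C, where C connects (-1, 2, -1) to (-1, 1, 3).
-4*sin(2) - 3 + 4*sin(1)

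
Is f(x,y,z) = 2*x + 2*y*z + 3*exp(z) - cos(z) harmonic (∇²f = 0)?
No, ∇²f = 3*exp(z) + cos(z)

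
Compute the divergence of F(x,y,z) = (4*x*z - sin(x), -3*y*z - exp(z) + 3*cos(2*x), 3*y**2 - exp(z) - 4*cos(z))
z - exp(z) + 4*sin(z) - cos(x)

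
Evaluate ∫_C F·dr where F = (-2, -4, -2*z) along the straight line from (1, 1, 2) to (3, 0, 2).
0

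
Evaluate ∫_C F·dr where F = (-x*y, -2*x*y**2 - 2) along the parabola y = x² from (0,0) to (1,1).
-79/28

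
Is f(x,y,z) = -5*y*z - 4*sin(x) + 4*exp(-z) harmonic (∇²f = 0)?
No, ∇²f = 4*sin(x) + 4*exp(-z)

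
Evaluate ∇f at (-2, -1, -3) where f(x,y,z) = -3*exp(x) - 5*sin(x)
(-3*exp(-2) - 5*cos(2), 0, 0)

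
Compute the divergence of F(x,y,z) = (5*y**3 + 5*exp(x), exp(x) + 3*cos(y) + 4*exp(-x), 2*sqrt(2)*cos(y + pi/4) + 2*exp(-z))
5*exp(x) - 3*sin(y) - 2*exp(-z)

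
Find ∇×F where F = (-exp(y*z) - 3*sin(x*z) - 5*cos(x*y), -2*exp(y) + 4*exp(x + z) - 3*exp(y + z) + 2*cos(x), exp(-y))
(((-4*exp(x + z) + 3*exp(y + z))*exp(y) - 1)*exp(-y), -3*x*cos(x*z) - y*exp(y*z), -5*x*sin(x*y) + z*exp(y*z) + 4*exp(x + z) - 2*sin(x))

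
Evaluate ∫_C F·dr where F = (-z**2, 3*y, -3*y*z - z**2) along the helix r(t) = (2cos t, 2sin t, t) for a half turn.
-6*pi - pi**3/3 - 8 + 2*pi**2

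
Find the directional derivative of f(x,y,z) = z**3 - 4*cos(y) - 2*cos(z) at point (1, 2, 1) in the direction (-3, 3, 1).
sqrt(19)*(2*sin(1) + 3 + 12*sin(2))/19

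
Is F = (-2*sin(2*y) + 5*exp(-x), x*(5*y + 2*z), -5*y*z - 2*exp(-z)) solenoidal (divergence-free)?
No, ∇·F = 5*x - 5*y + 2*exp(-z) - 5*exp(-x)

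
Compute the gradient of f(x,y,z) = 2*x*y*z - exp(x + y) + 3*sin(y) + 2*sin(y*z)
(2*y*z - exp(x + y), 2*x*z + 2*z*cos(y*z) - exp(x + y) + 3*cos(y), 2*y*(x + cos(y*z)))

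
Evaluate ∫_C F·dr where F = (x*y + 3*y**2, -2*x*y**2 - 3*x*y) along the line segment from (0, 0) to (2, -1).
-1/3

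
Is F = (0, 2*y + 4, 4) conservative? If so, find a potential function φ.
Yes, F is conservative. φ = y**2 + 4*y + 4*z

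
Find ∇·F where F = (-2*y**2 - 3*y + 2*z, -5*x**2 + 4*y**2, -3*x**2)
8*y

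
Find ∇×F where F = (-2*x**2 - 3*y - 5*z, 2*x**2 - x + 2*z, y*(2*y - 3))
(4*y - 5, -5, 4*x + 2)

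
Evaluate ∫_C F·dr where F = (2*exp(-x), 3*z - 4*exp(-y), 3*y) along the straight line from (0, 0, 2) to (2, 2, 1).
2*exp(-2) + 4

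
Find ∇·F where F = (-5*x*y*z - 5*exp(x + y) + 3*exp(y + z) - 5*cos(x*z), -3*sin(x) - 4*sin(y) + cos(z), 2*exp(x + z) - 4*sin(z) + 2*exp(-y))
-5*y*z + 5*z*sin(x*z) - 5*exp(x + y) + 2*exp(x + z) - 4*cos(y) - 4*cos(z)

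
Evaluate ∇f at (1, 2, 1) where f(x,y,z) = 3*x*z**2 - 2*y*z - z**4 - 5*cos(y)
(3, -2 + 5*sin(2), -2)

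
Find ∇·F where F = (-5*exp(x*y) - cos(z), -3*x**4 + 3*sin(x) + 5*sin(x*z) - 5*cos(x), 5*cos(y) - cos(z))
-5*y*exp(x*y) + sin(z)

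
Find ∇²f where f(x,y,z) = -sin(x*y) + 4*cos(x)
x**2*sin(x*y) + y**2*sin(x*y) - 4*cos(x)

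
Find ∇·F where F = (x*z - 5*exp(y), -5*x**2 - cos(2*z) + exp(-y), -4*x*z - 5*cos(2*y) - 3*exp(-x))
-4*x + z - exp(-y)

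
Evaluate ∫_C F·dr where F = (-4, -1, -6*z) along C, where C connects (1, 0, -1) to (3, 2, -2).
-19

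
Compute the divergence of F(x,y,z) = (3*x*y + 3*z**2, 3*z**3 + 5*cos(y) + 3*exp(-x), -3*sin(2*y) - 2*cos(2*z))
3*y - 5*sin(y) + 4*sin(2*z)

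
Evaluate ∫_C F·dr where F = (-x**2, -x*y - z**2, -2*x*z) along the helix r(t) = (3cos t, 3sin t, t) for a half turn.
12 + 6*pi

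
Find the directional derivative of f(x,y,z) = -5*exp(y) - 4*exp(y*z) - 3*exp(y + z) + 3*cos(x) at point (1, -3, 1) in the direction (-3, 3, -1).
3*sqrt(19)*(-13 - 2*E + 3*exp(3)*sin(1))*exp(-3)/19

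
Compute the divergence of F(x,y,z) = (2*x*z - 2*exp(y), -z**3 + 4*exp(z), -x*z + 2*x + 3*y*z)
-x + 3*y + 2*z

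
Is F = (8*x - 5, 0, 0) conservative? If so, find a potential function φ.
Yes, F is conservative. φ = x*(4*x - 5)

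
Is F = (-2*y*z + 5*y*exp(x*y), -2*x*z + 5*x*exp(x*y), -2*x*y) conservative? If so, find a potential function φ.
Yes, F is conservative. φ = -2*x*y*z + 5*exp(x*y)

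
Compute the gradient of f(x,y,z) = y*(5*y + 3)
(0, 10*y + 3, 0)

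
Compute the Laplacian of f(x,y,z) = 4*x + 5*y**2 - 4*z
10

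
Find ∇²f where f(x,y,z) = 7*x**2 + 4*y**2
22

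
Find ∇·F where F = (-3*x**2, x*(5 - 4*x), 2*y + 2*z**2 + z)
-6*x + 4*z + 1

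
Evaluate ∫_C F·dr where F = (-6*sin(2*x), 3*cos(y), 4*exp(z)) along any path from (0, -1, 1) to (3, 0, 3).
-4*E - 3 + 3*sin(1) + 3*cos(6) + 4*exp(3)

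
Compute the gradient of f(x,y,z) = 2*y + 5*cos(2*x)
(-10*sin(2*x), 2, 0)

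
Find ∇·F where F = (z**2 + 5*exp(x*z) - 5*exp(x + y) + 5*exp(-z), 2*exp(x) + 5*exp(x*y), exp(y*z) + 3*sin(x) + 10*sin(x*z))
5*x*exp(x*y) + 10*x*cos(x*z) + y*exp(y*z) + 5*z*exp(x*z) - 5*exp(x + y)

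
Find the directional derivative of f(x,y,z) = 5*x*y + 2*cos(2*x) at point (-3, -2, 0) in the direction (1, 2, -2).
-40/3 + 4*sin(6)/3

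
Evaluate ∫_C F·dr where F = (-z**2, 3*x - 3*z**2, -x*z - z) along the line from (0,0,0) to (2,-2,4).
-10/3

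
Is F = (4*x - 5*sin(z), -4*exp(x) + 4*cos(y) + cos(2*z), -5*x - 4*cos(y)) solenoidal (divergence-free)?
No, ∇·F = 4 - 4*sin(y)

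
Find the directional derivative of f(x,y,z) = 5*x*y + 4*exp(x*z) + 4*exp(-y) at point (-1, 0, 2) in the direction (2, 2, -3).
2*sqrt(17)*(14 - 9*exp(2))*exp(-2)/17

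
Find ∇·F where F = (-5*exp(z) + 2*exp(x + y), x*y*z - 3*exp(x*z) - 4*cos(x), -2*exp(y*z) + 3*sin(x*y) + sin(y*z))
x*z - 2*y*exp(y*z) + y*cos(y*z) + 2*exp(x + y)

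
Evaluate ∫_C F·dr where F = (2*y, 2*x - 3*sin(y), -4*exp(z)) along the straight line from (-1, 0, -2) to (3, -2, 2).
-8*sinh(2) - 15 + 3*cos(2)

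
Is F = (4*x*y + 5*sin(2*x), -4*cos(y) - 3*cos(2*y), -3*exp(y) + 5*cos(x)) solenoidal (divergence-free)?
No, ∇·F = 4*y + 4*sin(y) + 6*sin(2*y) + 10*cos(2*x)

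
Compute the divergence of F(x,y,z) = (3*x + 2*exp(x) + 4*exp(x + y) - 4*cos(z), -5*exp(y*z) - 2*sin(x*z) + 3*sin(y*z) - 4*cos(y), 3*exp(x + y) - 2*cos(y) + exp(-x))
-5*z*exp(y*z) + 3*z*cos(y*z) + 2*exp(x) + 4*exp(x + y) + 4*sin(y) + 3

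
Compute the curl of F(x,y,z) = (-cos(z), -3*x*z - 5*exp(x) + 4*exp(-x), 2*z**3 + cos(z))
(3*x, sin(z), -3*z - sinh(x) - 9*cosh(x))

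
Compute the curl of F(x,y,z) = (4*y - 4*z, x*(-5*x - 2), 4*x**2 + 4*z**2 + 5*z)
(0, -8*x - 4, -10*x - 6)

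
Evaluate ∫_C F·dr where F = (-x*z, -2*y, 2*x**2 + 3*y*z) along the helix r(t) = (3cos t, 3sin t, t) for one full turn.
-9*pi/2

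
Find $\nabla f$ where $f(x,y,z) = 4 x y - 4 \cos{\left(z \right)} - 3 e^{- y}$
(4*y, 4*x + 3*exp(-y), 4*sin(z))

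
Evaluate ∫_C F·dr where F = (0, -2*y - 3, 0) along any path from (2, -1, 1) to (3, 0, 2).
-2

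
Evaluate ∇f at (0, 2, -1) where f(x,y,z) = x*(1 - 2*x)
(1, 0, 0)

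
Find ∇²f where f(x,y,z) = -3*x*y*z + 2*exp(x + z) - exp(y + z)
4*exp(x + z) - 2*exp(y + z)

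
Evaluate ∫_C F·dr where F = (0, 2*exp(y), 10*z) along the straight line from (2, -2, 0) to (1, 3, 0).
-(2 - 2*exp(5))*exp(-2)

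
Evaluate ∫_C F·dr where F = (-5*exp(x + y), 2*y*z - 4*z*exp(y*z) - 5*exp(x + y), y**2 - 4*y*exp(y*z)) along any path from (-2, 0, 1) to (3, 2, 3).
-4*exp(6) - 5*exp(5) + 5*exp(-2) + 16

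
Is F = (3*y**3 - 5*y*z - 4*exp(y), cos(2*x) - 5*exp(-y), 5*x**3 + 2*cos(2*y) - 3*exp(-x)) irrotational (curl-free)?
No, ∇×F = (-4*sin(2*y), -15*x**2 - 5*y - 3*exp(-x), -9*y**2 + 5*z + 4*exp(y) - 2*sin(2*x))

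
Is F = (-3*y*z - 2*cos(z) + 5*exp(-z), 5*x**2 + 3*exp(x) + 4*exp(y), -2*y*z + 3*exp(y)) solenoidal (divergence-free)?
No, ∇·F = -2*y + 4*exp(y)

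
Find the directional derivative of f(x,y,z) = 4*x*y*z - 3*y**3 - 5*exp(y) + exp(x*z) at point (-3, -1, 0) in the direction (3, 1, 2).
sqrt(14)*(-5 + 9*E)*exp(-1)/14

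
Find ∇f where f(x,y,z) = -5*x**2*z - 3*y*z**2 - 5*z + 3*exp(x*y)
(-10*x*z + 3*y*exp(x*y), 3*x*exp(x*y) - 3*z**2, -5*x**2 - 6*y*z - 5)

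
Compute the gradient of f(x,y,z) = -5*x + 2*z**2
(-5, 0, 4*z)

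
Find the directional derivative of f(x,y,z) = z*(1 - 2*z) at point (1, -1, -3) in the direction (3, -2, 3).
39*sqrt(22)/22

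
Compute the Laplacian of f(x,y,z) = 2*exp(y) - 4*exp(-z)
2*exp(y) - 4*exp(-z)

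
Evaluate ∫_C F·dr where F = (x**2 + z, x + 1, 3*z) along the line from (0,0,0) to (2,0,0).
8/3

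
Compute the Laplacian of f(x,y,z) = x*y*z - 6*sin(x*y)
6*(x**2 + y**2)*sin(x*y)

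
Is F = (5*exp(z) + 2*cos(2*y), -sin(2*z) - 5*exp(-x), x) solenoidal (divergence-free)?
Yes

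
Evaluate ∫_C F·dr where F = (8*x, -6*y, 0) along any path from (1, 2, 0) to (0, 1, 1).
5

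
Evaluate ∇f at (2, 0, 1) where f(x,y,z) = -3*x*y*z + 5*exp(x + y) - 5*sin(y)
(5*exp(2), -11 + 5*exp(2), 0)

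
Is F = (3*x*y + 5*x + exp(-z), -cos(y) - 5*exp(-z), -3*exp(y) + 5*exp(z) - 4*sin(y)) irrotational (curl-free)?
No, ∇×F = (-3*exp(y) - 4*cos(y) - 5*exp(-z), -exp(-z), -3*x)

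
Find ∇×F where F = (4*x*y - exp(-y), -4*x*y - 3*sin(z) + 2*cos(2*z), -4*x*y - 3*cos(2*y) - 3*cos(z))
(-4*x + 6*sin(2*y) + 4*sin(2*z) + 3*cos(z), 4*y, -4*x - 4*y - exp(-y))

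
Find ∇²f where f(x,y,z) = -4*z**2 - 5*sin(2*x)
20*sin(2*x) - 8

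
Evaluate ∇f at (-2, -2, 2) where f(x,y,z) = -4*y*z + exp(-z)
(0, -8, 8 - exp(-2))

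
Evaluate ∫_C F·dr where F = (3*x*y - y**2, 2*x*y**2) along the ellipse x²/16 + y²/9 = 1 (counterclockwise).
54*pi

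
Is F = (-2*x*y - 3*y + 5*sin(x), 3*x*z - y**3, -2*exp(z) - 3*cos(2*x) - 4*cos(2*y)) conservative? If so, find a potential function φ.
No, ∇×F = (-3*x + 8*sin(2*y), -6*sin(2*x), 2*x + 3*z + 3) ≠ 0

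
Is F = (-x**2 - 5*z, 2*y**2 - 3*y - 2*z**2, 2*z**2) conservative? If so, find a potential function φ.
No, ∇×F = (4*z, -5, 0) ≠ 0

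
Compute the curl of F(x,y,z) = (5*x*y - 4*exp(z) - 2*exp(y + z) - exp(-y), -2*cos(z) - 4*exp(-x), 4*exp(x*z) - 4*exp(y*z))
(-4*z*exp(y*z) - 2*sin(z), -4*z*exp(x*z) - 4*exp(z) - 2*exp(y + z), -5*x + 2*exp(y + z) - exp(-y) + 4*exp(-x))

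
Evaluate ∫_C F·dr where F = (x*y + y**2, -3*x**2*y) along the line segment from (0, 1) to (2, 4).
-19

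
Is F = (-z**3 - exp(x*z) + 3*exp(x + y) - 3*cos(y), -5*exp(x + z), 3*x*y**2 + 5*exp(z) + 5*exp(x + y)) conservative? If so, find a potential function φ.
No, ∇×F = (6*x*y + 5*exp(x + y) + 5*exp(x + z), -x*exp(x*z) - 3*y**2 - 3*z**2 - 5*exp(x + y), -3*exp(x + y) - 5*exp(x + z) - 3*sin(y)) ≠ 0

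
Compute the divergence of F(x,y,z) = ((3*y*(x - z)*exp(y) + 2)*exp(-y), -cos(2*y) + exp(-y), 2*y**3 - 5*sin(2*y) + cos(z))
3*y + 2*sin(2*y) - sin(z) - exp(-y)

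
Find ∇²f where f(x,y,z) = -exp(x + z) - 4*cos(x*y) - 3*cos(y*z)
4*x**2*cos(x*y) + 4*y**2*cos(x*y) + 3*y**2*cos(y*z) + 3*z**2*cos(y*z) - 2*exp(x + z)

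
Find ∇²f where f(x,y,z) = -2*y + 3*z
0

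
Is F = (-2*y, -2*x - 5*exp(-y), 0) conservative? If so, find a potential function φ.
Yes, F is conservative. φ = -2*x*y + 5*exp(-y)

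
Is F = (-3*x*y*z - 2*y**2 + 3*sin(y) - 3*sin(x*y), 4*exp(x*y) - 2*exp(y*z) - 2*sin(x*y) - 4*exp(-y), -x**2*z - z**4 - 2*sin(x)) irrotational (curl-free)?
No, ∇×F = (2*y*exp(y*z), -3*x*y + 2*x*z + 2*cos(x), 3*x*z + 3*x*cos(x*y) + 4*y*exp(x*y) - 2*y*cos(x*y) + 4*y - 3*cos(y))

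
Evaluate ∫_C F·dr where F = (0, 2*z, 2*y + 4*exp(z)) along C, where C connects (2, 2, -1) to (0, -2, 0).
8 - 4*exp(-1)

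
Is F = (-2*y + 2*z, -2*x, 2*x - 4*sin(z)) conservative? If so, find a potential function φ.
Yes, F is conservative. φ = -2*x*y + 2*x*z + 4*cos(z)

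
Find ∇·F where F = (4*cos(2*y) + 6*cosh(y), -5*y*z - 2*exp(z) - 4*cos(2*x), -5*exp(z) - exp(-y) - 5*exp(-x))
-5*z - 5*exp(z)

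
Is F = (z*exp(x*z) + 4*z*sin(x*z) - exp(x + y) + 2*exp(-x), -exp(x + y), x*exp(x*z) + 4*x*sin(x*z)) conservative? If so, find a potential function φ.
Yes, F is conservative. φ = exp(x*z) - exp(x + y) - 4*cos(x*z) - 2*exp(-x)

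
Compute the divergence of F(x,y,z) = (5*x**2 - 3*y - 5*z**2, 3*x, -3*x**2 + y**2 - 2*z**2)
10*x - 4*z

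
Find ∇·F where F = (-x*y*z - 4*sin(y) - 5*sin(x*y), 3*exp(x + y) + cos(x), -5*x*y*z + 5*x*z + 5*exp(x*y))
-5*x*y + 5*x - y*z - 5*y*cos(x*y) + 3*exp(x + y)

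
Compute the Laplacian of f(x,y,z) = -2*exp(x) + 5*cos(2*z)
-2*exp(x) - 20*cos(2*z)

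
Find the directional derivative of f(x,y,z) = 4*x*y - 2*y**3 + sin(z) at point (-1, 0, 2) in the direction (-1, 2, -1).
-sqrt(6)*(cos(2) + 8)/6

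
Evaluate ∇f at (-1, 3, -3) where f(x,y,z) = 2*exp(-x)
(-2*E, 0, 0)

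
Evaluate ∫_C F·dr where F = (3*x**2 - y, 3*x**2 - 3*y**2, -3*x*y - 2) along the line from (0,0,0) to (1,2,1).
-10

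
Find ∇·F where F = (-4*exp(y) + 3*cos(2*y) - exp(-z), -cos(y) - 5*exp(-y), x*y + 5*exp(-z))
sin(y) - 5*exp(-z) + 5*exp(-y)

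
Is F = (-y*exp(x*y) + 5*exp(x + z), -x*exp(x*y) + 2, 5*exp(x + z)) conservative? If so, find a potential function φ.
Yes, F is conservative. φ = 2*y - exp(x*y) + 5*exp(x + z)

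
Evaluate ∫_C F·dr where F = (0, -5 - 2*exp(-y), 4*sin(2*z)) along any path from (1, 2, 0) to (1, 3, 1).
-3 - 2*exp(-2) + 2*exp(-3) - 2*cos(2)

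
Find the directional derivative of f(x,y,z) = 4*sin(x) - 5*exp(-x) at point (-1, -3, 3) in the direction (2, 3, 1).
sqrt(14)*(4*cos(1) + 5*E)/7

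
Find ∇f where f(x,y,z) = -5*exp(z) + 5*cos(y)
(0, -5*sin(y), -5*exp(z))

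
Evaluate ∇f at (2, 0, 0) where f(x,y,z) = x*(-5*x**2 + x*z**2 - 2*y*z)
(-60, 0, 0)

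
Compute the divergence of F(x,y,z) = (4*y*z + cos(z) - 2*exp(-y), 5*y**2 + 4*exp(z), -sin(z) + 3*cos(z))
10*y - 3*sin(z) - cos(z)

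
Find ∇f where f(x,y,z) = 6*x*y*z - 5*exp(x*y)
(y*(6*z - 5*exp(x*y)), x*(6*z - 5*exp(x*y)), 6*x*y)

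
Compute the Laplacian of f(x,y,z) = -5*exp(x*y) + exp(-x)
(-5*(x**2 + y**2)*exp(x*(y + 1)) + 1)*exp(-x)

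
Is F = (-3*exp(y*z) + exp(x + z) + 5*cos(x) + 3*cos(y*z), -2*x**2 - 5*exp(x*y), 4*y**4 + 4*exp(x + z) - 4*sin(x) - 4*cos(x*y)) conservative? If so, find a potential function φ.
No, ∇×F = (4*x*sin(x*y) + 16*y**3, -3*y*exp(y*z) - 4*y*sin(x*y) - 3*y*sin(y*z) - 3*exp(x + z) + 4*cos(x), -4*x - 5*y*exp(x*y) + 3*z*exp(y*z) + 3*z*sin(y*z)) ≠ 0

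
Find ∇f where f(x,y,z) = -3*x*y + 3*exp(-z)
(-3*y, -3*x, -3*exp(-z))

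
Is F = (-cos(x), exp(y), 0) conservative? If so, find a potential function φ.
Yes, F is conservative. φ = exp(y) - sin(x)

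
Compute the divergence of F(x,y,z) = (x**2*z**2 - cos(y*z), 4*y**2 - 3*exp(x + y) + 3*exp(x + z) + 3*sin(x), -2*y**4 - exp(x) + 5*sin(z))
2*x*z**2 + 8*y - 3*exp(x + y) + 5*cos(z)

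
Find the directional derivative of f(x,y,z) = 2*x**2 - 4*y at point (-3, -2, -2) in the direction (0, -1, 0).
4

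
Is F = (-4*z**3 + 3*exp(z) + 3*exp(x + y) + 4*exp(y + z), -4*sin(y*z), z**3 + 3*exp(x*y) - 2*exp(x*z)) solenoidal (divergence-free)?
No, ∇·F = -2*x*exp(x*z) + 3*z**2 - 4*z*cos(y*z) + 3*exp(x + y)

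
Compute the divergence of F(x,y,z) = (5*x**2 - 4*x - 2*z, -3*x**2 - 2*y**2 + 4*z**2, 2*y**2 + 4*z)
10*x - 4*y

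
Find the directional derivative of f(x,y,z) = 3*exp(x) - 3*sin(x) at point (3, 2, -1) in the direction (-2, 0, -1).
6*sqrt(5)*(-exp(3) + cos(3))/5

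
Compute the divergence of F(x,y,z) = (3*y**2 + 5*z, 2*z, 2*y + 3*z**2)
6*z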